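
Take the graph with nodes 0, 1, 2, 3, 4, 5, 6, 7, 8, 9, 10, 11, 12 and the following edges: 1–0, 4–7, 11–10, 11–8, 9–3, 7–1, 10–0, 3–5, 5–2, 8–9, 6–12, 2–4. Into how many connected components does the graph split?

2

Starting from 6 we can reach 6, 12. That is one component of size 2.
Starting from 0 we can reach 0, 1, 2, 3, 4, 5, 7, 8, 9, 10, 11. That is one component of size 11.
Total: 2 components.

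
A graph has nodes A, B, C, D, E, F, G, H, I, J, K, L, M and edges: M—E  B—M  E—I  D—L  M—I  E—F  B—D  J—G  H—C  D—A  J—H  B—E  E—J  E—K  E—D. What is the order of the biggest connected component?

13

Starting from A we can reach A, B, C, D, E, F, G, H, I, J, K, L, M. That is one component of size 13.
The largest has 13 vertices.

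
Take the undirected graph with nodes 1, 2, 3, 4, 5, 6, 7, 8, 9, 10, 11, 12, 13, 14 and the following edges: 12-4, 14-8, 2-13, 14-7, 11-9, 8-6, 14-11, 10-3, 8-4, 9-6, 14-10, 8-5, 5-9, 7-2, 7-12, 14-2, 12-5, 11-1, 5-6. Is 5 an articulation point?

Deleting 5 leaves 1 component (was 1) (its neighbors 6, 8, 9, 12 remain connected to each other), so 5 is not a cut vertex.

No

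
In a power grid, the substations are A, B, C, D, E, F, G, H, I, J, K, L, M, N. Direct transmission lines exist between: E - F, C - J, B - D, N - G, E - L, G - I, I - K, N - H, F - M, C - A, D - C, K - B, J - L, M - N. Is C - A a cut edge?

Yes

Removing C - A leaves no path between C and A: the component count goes from 1 to 2. So it is a bridge.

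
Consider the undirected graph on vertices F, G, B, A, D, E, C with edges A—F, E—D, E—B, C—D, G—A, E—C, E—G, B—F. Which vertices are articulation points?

Removing E increases the component count from 1 to 2, so E is a cut vertex.
By contrast removing F leaves 1 component; it is not a cut vertex. No other vertex is a cut vertex either.

E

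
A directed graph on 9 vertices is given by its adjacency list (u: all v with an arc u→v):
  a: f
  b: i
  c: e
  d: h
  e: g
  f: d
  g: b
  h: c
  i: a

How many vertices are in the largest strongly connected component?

{a, b, c, d, e, f, g, h, i} are all mutually reachable — one SCC of size 9.
The largest has 9 vertices.

9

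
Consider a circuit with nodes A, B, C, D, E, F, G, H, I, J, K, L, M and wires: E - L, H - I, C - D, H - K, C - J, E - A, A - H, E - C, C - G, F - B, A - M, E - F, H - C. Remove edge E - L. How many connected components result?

2

Before removal there is 1 component.
E - L is a bridge — removing it separates E's side from L's side.
After removal: 2 components.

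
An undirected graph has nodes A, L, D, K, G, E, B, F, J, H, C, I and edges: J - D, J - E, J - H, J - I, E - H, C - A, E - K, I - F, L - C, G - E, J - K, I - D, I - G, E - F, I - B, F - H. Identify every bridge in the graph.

A-C, B-I, C-L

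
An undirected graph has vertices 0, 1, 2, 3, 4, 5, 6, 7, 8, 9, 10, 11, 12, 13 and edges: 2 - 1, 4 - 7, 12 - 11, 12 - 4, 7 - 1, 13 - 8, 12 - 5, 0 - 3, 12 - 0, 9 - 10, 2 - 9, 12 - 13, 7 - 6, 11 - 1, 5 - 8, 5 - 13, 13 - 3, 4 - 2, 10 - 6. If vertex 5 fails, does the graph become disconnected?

No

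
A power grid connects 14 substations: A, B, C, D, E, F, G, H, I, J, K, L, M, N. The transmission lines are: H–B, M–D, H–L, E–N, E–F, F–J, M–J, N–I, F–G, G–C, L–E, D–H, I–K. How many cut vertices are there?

6

Removing E increases the component count from 2 to 3, so E is a cut vertex.
Removing F increases the component count from 2 to 3, so F is a cut vertex.
Removing G increases the component count from 2 to 3, so G is a cut vertex.
Likewise H, I, N are cut vertices.
By contrast removing L leaves 2 components; it is not a cut vertex. No other vertex is a cut vertex either.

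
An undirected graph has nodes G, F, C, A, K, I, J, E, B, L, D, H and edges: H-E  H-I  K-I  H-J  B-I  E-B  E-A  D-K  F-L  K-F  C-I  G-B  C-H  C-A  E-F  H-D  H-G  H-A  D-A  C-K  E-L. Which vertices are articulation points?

H

Removing H increases the component count from 1 to 2, so H is a cut vertex.
By contrast removing B leaves 1 component; it is not a cut vertex. No other vertex is a cut vertex either.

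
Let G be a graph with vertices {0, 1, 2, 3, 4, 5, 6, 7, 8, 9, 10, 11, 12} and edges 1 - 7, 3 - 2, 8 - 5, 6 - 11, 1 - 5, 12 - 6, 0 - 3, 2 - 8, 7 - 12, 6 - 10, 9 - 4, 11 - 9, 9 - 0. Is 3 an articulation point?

Deleting 3 leaves 1 component (was 1) (its neighbors 0, 2 remain connected to each other), so 3 is not a cut vertex.

No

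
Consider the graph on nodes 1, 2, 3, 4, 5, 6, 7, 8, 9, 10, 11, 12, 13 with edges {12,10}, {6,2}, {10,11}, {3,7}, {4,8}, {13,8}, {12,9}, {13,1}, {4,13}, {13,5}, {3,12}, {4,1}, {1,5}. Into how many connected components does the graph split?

3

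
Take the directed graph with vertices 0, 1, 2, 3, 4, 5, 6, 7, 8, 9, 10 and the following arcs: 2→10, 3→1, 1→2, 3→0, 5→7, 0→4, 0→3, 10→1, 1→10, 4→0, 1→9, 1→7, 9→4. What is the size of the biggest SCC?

7

{0, 1, 2, 3, 4, 9, 10} are all mutually reachable — one SCC of size 7.
{8} is an SCC by itself.
{7} is an SCC by itself.
{6} is an SCC by itself.
{5} is an SCC by itself.
The largest has 7 vertices.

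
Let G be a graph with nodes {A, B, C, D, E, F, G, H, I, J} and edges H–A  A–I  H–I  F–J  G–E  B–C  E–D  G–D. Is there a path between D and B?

No

The component containing D is {D, E, G}, and B is not in it.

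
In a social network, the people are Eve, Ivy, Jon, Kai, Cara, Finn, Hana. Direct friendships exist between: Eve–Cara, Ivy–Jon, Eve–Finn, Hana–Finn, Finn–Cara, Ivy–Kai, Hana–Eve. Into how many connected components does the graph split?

Starting from Ivy we can reach Ivy, Jon, Kai. That is one component of size 3.
Starting from Eve we can reach Eve, Cara, Finn, Hana. That is one component of size 4.
Total: 2 components.

2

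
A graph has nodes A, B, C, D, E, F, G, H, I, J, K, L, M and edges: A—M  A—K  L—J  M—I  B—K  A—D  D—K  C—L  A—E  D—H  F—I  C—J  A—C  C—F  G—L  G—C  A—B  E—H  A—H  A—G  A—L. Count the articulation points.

1

Removing A increases the component count from 1 to 2, so A is a cut vertex.
By contrast removing D leaves 1 component; it is not a cut vertex. No other vertex is a cut vertex either.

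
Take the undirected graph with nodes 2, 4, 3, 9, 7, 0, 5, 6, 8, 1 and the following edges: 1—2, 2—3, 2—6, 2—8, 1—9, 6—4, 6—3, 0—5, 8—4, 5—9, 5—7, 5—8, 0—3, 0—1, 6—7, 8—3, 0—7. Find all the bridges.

none

The edges on the cycle 0-1-2-6-4-8-5-0 are not bridges since each lies on that cycle.
Every edge lies on some cycle, so there are no bridges.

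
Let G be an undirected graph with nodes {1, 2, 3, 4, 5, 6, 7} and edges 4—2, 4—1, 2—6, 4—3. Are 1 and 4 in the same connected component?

Yes

From 1 we can reach 1, 2, 3, 4, 6, which includes 4.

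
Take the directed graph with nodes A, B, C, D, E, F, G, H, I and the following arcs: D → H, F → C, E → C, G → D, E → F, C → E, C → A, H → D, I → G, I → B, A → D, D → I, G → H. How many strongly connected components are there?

4

{D, G, H, I} are all mutually reachable — one SCC of size 4.
{C, E, F} are all mutually reachable — one SCC of size 3.
{A} is an SCC by itself.
{B} is an SCC by itself.
That gives 4 strongly connected components.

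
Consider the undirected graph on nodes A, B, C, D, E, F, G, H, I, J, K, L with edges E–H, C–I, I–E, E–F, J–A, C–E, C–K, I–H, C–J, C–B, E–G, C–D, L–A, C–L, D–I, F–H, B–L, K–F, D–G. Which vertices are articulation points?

C

Removing C increases the component count from 1 to 2, so C is a cut vertex.
By contrast removing I leaves 1 component; it is not a cut vertex. No other vertex is a cut vertex either.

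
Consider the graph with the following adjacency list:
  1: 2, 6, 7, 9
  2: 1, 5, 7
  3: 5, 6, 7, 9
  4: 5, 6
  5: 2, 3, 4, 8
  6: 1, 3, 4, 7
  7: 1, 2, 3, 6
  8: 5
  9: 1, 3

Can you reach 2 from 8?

From 8 we can reach 1, 2, 3, 4, 5, 6, 7, 8, 9, which includes 2.

Yes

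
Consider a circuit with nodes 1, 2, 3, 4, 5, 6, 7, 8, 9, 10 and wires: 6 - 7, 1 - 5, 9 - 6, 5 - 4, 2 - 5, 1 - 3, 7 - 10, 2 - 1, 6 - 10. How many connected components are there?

8 is isolated — a component by itself.
Starting from 6 we can reach 6, 7, 9, 10. That is one component of size 4.
Starting from 1 we can reach 1, 2, 3, 4, 5. That is one component of size 5.
Total: 3 components.

3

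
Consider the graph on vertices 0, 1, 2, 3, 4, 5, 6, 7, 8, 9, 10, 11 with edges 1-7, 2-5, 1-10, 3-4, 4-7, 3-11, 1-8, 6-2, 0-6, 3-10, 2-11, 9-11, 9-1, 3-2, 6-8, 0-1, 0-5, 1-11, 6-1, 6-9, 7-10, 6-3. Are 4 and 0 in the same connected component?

From 4 we can reach 0, 1, 2, 3, 4, 5, 6, 7, 8, 9, 10, 11, which includes 0.

Yes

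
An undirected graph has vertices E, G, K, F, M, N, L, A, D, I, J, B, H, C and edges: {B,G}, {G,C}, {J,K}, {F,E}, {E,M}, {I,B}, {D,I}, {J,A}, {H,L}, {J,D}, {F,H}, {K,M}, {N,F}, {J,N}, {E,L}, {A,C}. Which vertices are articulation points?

Removing J increases the component count from 1 to 2, so J is a cut vertex.
By contrast removing H leaves 1 component; it is not a cut vertex. No other vertex is a cut vertex either.

J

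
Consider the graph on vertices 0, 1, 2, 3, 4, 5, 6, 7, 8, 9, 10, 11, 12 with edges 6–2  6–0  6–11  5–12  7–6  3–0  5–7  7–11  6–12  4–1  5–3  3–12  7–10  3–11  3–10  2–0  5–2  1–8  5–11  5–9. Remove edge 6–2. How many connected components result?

2

6 and 2 are still connected via 6-0-2, so the component count stays at 2.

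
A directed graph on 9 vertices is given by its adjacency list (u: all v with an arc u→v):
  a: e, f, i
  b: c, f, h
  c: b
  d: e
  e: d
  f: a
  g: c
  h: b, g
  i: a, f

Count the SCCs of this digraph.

{b, c, g, h} are all mutually reachable — one SCC of size 4.
{a, f, i} are all mutually reachable — one SCC of size 3.
{d, e} are all mutually reachable — one SCC of size 2.
That gives 3 strongly connected components.

3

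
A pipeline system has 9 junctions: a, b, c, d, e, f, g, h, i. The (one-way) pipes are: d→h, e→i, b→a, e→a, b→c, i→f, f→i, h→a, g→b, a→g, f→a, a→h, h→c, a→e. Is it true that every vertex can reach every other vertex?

No

There is no directed path from g to d, so the graph is not strongly connected.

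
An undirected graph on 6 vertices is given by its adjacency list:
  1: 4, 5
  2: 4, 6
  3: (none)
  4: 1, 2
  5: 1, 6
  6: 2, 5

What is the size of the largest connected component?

5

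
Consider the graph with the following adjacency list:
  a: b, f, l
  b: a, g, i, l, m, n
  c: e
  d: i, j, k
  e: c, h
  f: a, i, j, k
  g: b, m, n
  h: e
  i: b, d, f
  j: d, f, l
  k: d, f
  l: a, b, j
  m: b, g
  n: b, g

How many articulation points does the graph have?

Removing b increases the component count from 2 to 3, so b is a cut vertex.
Removing e increases the component count from 2 to 3, so e is a cut vertex.
By contrast removing a leaves 2 components; it is not a cut vertex. No other vertex is a cut vertex either.

2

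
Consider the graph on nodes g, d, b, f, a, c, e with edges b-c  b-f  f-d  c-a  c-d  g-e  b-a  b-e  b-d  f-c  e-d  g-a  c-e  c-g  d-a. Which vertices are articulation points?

Removing b, for instance, still leaves 1 component. No single vertex removal increases the component count — the graph has no articulation points.

none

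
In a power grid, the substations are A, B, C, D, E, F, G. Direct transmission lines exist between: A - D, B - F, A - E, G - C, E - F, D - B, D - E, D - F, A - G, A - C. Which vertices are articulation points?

Removing A increases the component count from 1 to 2, so A is a cut vertex.
By contrast removing D leaves 1 component; it is not a cut vertex. No other vertex is a cut vertex either.

A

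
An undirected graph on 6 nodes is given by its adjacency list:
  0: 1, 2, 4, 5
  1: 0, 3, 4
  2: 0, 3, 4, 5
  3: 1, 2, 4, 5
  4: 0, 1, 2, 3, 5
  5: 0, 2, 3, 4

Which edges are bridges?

The edges on the cycle 5-2-3-5 are not bridges since each lies on that cycle.
Every edge lies on some cycle, so there are no bridges.

none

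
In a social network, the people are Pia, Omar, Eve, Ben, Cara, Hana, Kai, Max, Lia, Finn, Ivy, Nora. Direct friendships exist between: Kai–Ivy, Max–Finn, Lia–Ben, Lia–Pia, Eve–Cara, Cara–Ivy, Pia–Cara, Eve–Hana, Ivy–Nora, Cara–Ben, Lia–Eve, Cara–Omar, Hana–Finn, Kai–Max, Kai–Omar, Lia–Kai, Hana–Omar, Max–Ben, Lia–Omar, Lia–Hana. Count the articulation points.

Removing Ivy increases the component count from 1 to 2, so Ivy is a cut vertex.
By contrast removing Eve leaves 1 component; it is not a cut vertex. No other vertex is a cut vertex either.

1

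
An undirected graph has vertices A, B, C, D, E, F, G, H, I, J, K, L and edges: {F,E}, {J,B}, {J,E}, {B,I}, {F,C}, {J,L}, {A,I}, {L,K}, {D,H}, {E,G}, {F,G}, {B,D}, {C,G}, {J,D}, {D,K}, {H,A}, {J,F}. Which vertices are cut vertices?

J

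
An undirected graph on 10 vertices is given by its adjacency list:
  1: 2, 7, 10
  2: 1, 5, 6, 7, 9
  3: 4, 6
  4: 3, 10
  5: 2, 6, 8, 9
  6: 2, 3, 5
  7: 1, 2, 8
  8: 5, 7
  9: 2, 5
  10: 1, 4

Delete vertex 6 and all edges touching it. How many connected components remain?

1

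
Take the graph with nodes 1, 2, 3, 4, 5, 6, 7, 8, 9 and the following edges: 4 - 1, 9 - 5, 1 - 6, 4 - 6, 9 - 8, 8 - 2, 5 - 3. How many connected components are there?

3

7 is isolated — a component by itself.
Starting from 1 we can reach 1, 4, 6. That is one component of size 3.
Starting from 2 we can reach 2, 3, 5, 8, 9. That is one component of size 5.
Total: 3 components.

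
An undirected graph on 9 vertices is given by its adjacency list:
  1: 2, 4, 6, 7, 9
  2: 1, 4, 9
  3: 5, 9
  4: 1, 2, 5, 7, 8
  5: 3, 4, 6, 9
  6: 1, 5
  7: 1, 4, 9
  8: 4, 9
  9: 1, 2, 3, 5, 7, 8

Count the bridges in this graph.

The edges on the cycle 5-4-7-1-9-5 are not bridges since each lies on that cycle.
Every edge lies on some cycle, so there are no bridges.

0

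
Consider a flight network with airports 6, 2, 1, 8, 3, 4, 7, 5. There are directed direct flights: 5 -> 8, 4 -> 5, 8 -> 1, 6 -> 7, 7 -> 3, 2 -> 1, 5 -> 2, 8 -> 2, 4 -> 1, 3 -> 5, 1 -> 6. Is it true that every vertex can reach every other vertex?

No

There is no directed path from 7 to 4, so the graph is not strongly connected.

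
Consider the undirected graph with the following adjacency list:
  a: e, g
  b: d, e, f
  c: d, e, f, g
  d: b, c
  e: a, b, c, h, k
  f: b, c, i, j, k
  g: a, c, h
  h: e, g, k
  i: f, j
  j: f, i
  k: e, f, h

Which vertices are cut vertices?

f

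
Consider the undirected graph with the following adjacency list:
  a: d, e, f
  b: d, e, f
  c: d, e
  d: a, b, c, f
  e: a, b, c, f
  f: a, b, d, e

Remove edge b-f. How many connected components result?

1

b and f are still connected via b-d-f, so the component count stays at 1.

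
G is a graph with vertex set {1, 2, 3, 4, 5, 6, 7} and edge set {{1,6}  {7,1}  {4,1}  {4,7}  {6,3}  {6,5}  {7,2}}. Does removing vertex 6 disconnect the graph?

Yes

Deleting 6 raises the number of components from 1 to 3, so 6 is a cut vertex.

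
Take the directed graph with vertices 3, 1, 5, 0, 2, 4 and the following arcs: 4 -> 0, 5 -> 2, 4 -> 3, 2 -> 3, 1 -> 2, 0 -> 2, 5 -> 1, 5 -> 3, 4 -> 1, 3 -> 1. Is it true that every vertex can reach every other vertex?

No

There is no directed path from 1 to 5, so the graph is not strongly connected.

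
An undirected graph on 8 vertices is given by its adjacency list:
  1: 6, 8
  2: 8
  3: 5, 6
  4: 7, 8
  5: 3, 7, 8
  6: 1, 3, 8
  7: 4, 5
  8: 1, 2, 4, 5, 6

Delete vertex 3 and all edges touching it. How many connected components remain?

1

With 3 gone, the remaining components are: {1, 2, 4, 5, 6, 7, 8}.
That is 1 component.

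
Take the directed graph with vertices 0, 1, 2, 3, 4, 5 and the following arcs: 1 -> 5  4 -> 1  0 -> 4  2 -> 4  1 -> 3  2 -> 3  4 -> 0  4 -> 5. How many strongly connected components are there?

5

{0, 4} are all mutually reachable — one SCC of size 2.
{2} is an SCC by itself.
{1} is an SCC by itself.
{5} is an SCC by itself.
{3} is an SCC by itself.
That gives 5 strongly connected components.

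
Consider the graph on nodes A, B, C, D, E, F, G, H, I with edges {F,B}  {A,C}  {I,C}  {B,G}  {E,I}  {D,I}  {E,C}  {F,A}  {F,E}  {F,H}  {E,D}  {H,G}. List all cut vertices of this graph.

Removing F increases the component count from 1 to 2, so F is a cut vertex.
By contrast removing I leaves 1 component; it is not a cut vertex. No other vertex is a cut vertex either.

F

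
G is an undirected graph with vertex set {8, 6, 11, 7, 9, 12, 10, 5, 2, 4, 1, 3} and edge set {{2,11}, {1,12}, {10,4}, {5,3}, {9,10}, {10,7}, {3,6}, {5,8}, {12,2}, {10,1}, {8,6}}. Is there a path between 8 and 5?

From 8 we can reach 3, 5, 6, 8, which includes 5.

Yes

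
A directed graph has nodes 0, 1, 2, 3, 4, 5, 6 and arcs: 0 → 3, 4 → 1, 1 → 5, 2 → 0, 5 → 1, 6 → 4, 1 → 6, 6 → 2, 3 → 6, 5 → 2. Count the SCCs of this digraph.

1

{0, 1, 2, 3, 4, 5, 6} are all mutually reachable — one SCC of size 7.
That gives 1 strongly connected component.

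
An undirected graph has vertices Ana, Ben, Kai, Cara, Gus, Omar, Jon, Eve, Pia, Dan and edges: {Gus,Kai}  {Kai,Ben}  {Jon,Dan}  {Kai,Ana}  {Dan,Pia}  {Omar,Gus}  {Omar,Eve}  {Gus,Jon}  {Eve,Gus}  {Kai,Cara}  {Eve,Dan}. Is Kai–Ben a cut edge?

Yes

Removing Kai–Ben leaves no path between Kai and Ben: the component count goes from 1 to 2. So it is a bridge.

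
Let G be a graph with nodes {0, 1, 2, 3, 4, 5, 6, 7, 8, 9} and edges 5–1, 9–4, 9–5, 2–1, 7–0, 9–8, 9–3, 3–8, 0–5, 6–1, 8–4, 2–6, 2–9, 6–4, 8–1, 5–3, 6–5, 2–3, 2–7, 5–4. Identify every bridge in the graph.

none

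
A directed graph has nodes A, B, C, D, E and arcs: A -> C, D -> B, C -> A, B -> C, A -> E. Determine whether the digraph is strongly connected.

No

There is no directed path from B to D, so the graph is not strongly connected.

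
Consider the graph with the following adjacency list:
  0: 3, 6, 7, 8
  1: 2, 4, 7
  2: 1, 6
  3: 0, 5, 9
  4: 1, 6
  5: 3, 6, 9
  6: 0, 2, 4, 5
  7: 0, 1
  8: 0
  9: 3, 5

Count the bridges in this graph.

The edges on the cycle 6-0-3-5-6 are not bridges since each lies on that cycle.
But removing 0-8 disconnects 0 from 8 — this is a bridge.

1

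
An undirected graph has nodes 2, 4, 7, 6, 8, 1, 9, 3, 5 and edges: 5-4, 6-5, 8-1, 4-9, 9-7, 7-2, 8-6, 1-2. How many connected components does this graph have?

2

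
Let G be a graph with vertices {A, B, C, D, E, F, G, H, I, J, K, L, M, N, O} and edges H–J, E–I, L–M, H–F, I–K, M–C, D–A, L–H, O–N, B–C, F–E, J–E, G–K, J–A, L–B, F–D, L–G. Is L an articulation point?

Yes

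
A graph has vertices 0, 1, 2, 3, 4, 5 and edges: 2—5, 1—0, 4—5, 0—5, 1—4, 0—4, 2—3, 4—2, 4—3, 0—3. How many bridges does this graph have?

The edges on the cycle 0-4-2-5-0 are not bridges since each lies on that cycle.
Every edge lies on some cycle, so there are no bridges.

0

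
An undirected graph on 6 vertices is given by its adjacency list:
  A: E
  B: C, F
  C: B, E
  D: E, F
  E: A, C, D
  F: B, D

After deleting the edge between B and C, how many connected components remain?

1

B and C are still connected via B-F-D-E-C, so the component count stays at 1.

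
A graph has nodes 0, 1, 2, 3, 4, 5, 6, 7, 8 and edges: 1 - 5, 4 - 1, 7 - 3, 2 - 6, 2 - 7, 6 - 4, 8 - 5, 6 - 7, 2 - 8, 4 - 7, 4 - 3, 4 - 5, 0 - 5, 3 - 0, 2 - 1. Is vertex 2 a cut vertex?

Deleting 2 leaves 1 component (was 1) (its neighbors 1, 6, 7, 8 remain connected to each other), so 2 is not a cut vertex.

No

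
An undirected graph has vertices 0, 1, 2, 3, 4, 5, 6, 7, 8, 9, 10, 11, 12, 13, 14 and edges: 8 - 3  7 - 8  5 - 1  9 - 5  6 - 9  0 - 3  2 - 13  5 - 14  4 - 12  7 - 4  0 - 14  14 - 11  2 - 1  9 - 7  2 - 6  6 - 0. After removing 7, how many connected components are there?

3

With 7 gone, the remaining components are: {10}; {4, 12}; {0, 1, 2, 3, 5, 6, 8, 9, 11, 13, 14}.
That is 3 components.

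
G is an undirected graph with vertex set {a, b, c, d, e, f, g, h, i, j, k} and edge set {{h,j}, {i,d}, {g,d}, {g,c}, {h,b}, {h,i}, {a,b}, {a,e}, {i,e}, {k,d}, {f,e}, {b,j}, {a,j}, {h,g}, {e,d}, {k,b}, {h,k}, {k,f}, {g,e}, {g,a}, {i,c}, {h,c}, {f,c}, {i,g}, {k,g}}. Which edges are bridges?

none

The edges on the cycle h-i-e-a-g-k-h are not bridges since each lies on that cycle.
Every edge lies on some cycle, so there are no bridges.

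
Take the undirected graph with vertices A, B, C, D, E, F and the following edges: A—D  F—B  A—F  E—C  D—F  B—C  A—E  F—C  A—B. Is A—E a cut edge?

After removing A—E, the path A-F-C-E still connects them, so the edge is not a bridge.

No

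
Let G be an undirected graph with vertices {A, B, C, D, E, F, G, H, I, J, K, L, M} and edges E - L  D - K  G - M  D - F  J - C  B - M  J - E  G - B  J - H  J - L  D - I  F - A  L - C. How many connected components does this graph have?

Starting from B we can reach B, G, M. That is one component of size 3.
Starting from C we can reach C, E, H, J, L. That is one component of size 5.
Starting from A we can reach A, D, F, I, K. That is one component of size 5.
Total: 3 components.

3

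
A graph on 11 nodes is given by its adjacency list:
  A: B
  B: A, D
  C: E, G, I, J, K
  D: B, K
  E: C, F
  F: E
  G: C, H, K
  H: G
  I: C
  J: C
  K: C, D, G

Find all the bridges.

The edges on the cycle G-K-C-G are not bridges since each lies on that cycle.
But removing E-C disconnects E from C; removing A-B disconnects A from B; removing G-H disconnects G from H; removing E-F disconnects E from F — these are bridges.
In total 8 edges are bridges.

A-B, B-D, C-E, C-I, C-J, D-K, E-F, G-H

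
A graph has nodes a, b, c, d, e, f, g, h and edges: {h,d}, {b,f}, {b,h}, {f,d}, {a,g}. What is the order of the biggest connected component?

e is isolated — a component by itself.
c is isolated — a component by itself.
Starting from a we can reach a, g. That is one component of size 2.
Starting from b we can reach b, d, f, h. That is one component of size 4.
The largest has 4 vertices.

4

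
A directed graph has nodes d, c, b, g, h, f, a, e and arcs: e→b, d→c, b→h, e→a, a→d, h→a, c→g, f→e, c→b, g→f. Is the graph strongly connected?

Yes

From g we can reach every vertex (a, b, c, d, e, f, g, h), and every vertex can reach g (a, b, c, d, e, f, g, h). So the whole graph is one strongly connected component.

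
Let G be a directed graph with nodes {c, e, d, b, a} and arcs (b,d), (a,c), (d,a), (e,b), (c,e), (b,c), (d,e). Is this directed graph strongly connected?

Yes

From c we can reach every vertex (a, b, c, d, e), and every vertex can reach c (a, b, c, d, e). So the whole graph is one strongly connected component.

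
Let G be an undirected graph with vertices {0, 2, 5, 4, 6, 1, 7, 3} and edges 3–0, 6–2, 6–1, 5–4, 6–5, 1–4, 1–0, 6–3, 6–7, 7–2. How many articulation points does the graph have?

Removing 6 increases the component count from 1 to 2, so 6 is a cut vertex.
By contrast removing 7 leaves 1 component; it is not a cut vertex. No other vertex is a cut vertex either.

1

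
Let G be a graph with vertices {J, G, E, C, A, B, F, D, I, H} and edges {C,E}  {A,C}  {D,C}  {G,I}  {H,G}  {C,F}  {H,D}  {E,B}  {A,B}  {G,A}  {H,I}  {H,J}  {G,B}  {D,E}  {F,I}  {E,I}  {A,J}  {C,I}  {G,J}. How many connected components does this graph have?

Starting from A we can reach A, B, C, D, E, F, G, H, I, J. That is one component of size 10.
Total: 1 component.

1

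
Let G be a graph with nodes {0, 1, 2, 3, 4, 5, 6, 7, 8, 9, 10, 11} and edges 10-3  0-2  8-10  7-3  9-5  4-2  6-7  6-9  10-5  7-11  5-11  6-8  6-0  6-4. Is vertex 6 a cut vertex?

Yes

Deleting 6 raises the number of components from 2 to 3, so 6 is a cut vertex.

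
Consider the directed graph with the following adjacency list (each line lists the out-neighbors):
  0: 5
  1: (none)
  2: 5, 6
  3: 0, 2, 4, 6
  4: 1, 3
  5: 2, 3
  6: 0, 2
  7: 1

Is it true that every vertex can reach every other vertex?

No

There is no directed path from 7 to 5, so the graph is not strongly connected.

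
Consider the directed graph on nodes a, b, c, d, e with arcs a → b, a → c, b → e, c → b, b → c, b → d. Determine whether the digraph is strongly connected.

No

There is no directed path from c to a, so the graph is not strongly connected.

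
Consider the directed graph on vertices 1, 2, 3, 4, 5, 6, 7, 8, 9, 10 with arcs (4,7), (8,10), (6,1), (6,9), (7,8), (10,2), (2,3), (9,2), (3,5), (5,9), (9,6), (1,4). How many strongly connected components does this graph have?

1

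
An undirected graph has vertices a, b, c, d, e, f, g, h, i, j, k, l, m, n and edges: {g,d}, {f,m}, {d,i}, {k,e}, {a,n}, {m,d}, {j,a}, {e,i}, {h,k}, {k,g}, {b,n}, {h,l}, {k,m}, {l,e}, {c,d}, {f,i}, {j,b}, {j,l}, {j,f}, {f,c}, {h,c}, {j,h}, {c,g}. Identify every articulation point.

Removing j increases the component count from 1 to 2, so j is a cut vertex.
By contrast removing b leaves 1 component; it is not a cut vertex. No other vertex is a cut vertex either.

j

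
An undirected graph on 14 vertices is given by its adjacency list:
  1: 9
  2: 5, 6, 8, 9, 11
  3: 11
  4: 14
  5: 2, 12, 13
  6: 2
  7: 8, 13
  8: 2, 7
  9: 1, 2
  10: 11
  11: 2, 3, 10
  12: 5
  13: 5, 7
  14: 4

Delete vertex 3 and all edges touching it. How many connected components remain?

2

With 3 gone, the remaining components are: {4, 14}; {1, 2, 5, 6, 7, 8, 9, 10, 11, 12, 13}.
That is 2 components.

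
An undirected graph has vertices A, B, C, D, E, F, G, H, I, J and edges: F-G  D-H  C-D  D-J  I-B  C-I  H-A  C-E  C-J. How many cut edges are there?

6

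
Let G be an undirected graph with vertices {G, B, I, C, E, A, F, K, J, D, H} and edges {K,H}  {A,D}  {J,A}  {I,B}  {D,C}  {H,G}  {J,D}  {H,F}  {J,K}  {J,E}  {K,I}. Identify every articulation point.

D, H, I, J, K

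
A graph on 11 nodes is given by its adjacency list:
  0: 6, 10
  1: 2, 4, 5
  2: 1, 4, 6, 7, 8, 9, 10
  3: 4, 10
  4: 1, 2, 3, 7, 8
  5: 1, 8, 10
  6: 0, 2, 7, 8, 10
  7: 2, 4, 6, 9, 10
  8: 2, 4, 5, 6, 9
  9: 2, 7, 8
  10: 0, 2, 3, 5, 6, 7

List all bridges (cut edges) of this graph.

none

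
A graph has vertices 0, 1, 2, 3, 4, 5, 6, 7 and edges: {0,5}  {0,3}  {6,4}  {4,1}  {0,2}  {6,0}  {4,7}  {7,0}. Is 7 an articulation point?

Deleting 7 leaves 1 component (was 1) (its neighbors 0, 4 remain connected to each other), so 7 is not a cut vertex.

No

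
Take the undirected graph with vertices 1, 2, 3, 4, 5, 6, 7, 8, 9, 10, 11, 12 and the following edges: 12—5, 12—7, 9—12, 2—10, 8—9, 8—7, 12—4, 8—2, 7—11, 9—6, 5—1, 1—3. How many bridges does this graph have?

8

The edges on the cycle 8-9-12-7-8 are not bridges since each lies on that cycle.
But removing 9—6 disconnects 9 from 6; removing 12—4 disconnects 12 from 4; removing 5—1 disconnects 5 from 1; removing 1—3 disconnects 1 from 3 — these are bridges.
In total 8 edges are bridges.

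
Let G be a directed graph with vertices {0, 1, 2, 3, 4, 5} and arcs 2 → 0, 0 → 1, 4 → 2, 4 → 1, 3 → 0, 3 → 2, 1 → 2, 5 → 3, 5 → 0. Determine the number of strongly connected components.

4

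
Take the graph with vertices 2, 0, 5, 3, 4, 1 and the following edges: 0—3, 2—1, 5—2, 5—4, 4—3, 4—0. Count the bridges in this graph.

3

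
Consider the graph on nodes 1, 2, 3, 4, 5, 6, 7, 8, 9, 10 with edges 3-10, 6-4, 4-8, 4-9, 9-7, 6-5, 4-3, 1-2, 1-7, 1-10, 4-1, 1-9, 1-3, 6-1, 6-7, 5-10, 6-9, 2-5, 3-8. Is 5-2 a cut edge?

After removing 5-2, the path 5-6-1-2 still connects them, so the edge is not a bridge.

No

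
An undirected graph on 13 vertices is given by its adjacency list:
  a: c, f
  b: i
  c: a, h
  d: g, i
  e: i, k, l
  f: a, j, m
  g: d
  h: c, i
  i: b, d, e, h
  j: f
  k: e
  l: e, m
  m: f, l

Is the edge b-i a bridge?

Removing b-i leaves no path between b and i: the component count goes from 1 to 2. So it is a bridge.

Yes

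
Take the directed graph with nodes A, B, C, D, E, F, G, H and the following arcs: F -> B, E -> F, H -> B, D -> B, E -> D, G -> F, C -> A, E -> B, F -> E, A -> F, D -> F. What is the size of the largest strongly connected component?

3

{D, E, F} are all mutually reachable — one SCC of size 3.
{H} is an SCC by itself.
{C} is an SCC by itself.
{G} is an SCC by itself.
{B} is an SCC by itself.
(and 1 more singleton SCC)
The largest has 3 vertices.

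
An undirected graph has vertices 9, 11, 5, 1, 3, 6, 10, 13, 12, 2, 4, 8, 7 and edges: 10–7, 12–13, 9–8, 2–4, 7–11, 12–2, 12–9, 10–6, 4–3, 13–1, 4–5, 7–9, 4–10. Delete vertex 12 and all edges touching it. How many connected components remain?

2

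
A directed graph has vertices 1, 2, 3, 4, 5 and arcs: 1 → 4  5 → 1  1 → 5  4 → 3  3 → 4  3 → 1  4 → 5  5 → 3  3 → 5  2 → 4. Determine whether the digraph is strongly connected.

No

There is no directed path from 3 to 2, so the graph is not strongly connected.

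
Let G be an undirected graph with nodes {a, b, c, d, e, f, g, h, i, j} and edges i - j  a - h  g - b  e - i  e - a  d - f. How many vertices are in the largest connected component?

5

c is isolated — a component by itself.
Starting from d we can reach d, f. That is one component of size 2.
Starting from b we can reach b, g. That is one component of size 2.
Starting from a we can reach a, e, h, i, j. That is one component of size 5.
The largest has 5 vertices.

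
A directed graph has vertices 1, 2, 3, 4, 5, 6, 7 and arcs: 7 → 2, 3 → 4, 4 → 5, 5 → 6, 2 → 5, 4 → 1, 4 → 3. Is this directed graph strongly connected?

There is no directed path from 4 to 2, so the graph is not strongly connected.

No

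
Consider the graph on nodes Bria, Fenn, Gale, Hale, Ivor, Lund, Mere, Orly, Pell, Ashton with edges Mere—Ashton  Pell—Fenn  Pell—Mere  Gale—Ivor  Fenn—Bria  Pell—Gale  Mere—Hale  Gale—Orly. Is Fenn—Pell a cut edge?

Yes

Removing Fenn—Pell leaves no path between Fenn and Pell: the component count goes from 2 to 3. So it is a bridge.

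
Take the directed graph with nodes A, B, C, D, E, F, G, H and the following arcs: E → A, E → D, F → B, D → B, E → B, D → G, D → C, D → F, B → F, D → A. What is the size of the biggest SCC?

2

{B, F} are all mutually reachable — one SCC of size 2.
{E} is an SCC by itself.
{G} is an SCC by itself.
{C} is an SCC by itself.
{D} is an SCC by itself.
(and 2 more singleton SCCs)
The largest has 2 vertices.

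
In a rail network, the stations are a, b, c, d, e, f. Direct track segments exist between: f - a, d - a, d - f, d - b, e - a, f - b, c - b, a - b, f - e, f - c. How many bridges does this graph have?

The edges on the cycle f-e-a-f are not bridges since each lies on that cycle.
Every edge lies on some cycle, so there are no bridges.

0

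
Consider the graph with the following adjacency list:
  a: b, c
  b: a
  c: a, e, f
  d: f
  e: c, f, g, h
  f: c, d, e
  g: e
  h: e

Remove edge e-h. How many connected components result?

2

Before removal there is 1 component.
e-h is a bridge — removing it separates e's side from h's side.
After removal: 2 components.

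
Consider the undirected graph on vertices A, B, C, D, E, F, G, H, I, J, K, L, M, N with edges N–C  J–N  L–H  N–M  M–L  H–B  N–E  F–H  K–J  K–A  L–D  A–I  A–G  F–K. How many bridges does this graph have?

7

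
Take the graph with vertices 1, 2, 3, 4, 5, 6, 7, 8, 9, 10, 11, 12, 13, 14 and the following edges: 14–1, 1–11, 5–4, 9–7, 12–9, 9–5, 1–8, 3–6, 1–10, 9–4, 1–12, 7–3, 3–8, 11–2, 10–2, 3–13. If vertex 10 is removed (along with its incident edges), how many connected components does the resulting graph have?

With 10 gone, the remaining components are: {1, 2, 3, 4, 5, 6, 7, 8, 9, 11, 12, 13, 14}.
That is 1 component.

1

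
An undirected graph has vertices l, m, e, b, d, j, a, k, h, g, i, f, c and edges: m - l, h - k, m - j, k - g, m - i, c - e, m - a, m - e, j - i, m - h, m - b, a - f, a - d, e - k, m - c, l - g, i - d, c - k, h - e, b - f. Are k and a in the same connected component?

From k we can reach a, b, c, d, e, f, g, h, i, j, k, l, m, which includes a.

Yes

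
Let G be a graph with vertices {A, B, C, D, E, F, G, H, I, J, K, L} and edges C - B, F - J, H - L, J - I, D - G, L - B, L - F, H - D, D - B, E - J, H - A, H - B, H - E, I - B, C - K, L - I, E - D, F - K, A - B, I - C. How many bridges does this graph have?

1

The edges on the cycle H-E-D-H are not bridges since each lies on that cycle.
But removing D - G disconnects D from G — this is a bridge.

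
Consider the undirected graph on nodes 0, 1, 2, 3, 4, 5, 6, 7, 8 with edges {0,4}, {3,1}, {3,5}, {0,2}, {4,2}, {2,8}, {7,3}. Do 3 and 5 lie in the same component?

Yes

From 3 we can reach 1, 3, 5, 7, which includes 5.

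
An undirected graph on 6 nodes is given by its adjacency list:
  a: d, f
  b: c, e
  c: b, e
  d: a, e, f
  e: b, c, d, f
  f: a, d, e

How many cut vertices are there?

1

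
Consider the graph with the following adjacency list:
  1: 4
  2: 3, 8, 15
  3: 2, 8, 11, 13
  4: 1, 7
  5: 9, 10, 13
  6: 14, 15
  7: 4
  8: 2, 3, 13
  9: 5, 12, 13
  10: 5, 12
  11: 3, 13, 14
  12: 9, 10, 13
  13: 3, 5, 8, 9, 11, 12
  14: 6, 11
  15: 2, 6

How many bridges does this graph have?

2

The edges on the cycle 13-3-8-13 are not bridges since each lies on that cycle.
But removing 4-1 disconnects 4 from 1; removing 7-4 disconnects 7 from 4 — these are bridges.
That makes 2 bridges.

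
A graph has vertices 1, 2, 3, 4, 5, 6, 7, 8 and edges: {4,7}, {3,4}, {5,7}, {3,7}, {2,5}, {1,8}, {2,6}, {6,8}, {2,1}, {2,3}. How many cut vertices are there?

1

Removing 2 increases the component count from 1 to 2, so 2 is a cut vertex.
By contrast removing 1 leaves 1 component; it is not a cut vertex. No other vertex is a cut vertex either.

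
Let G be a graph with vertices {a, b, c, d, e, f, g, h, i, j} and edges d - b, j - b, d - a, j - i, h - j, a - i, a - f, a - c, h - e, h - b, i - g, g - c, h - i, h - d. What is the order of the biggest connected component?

10

Starting from a we can reach a, b, c, d, e, f, g, h, i, j. That is one component of size 10.
The largest has 10 vertices.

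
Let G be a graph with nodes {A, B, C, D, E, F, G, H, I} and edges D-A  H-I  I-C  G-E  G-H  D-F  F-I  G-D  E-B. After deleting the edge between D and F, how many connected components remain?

1

D and F are still connected via D-G-H-I-F, so the component count stays at 1.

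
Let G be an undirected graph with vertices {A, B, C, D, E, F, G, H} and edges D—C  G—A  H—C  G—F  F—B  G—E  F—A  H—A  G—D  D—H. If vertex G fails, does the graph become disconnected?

Yes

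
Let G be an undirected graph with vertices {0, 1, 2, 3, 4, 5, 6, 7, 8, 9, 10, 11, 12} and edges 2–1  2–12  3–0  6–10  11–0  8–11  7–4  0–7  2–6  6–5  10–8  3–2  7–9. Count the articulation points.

4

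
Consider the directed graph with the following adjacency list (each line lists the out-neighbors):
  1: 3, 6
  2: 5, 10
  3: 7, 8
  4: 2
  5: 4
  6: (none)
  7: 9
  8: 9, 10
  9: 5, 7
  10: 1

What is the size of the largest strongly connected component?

9

{1, 2, 3, 4, 5, 7, 8, 9, 10} are all mutually reachable — one SCC of size 9.
{6} is an SCC by itself.
The largest has 9 vertices.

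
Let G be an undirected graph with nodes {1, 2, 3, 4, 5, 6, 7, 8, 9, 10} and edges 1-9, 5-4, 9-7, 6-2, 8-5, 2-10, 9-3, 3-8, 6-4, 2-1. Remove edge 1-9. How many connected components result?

1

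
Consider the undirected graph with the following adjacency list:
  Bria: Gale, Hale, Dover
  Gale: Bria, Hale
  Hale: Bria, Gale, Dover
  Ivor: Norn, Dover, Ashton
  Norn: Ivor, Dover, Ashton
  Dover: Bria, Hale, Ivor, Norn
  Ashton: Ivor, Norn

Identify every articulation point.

Dover

Removing Dover increases the component count from 1 to 2, so Dover is a cut vertex.
By contrast removing Norn leaves 1 component; it is not a cut vertex. No other vertex is a cut vertex either.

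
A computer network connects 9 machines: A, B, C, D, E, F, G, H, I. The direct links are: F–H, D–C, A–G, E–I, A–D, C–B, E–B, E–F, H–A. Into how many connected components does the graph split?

1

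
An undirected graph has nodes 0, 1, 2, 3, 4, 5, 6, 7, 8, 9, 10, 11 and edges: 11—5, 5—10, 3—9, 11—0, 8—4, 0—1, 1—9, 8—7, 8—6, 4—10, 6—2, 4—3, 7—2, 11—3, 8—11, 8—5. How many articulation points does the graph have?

1

Removing 8 increases the component count from 1 to 2, so 8 is a cut vertex.
By contrast removing 6 leaves 1 component; it is not a cut vertex. No other vertex is a cut vertex either.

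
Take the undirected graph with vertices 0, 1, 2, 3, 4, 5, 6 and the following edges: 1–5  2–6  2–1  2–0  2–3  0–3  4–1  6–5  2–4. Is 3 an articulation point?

Deleting 3 leaves 1 component (was 1) (its neighbors 0, 2 remain connected to each other), so 3 is not a cut vertex.

No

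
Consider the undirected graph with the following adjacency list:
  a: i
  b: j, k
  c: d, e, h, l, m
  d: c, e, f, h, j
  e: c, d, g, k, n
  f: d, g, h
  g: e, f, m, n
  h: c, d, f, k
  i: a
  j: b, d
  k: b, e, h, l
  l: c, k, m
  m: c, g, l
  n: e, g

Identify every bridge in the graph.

The edges on the cycle c-d-f-g-e-c are not bridges since each lies on that cycle.
But removing a-i disconnects a from i — this is a bridge.

a-i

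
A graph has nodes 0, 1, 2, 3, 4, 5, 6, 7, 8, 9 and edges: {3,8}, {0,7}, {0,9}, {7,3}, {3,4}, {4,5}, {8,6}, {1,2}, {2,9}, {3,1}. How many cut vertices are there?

3

Removing 3 increases the component count from 1 to 3, so 3 is a cut vertex.
Removing 4 increases the component count from 1 to 2, so 4 is a cut vertex.
Removing 8 increases the component count from 1 to 2, so 8 is a cut vertex.
By contrast removing 0 leaves 1 component; it is not a cut vertex. No other vertex is a cut vertex either.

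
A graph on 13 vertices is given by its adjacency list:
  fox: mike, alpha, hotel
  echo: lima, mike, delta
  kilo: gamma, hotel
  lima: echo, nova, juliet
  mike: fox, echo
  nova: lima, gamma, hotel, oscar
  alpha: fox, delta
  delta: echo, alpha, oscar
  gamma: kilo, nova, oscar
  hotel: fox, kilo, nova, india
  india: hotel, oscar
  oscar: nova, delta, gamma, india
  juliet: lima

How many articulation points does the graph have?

Removing lima increases the component count from 1 to 2, so lima is a cut vertex.
By contrast removing gamma leaves 1 component; it is not a cut vertex. No other vertex is a cut vertex either.

1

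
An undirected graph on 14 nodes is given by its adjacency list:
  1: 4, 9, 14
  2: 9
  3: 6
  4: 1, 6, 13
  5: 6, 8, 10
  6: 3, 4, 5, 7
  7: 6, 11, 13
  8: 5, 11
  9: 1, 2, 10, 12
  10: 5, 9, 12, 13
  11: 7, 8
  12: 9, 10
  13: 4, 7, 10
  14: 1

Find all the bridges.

1-14, 2-9, 3-6

The edges on the cycle 9-10-12-9 are not bridges since each lies on that cycle.
But removing 2-9 disconnects 2 from 9; removing 3-6 disconnects 3 from 6; removing 14-1 disconnects 14 from 1 — these are bridges.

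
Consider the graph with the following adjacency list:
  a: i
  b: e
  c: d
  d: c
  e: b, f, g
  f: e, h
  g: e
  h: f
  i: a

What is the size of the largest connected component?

Starting from c we can reach c, d. That is one component of size 2.
Starting from a we can reach a, i. That is one component of size 2.
Starting from b we can reach b, e, f, g, h. That is one component of size 5.
The largest has 5 vertices.

5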